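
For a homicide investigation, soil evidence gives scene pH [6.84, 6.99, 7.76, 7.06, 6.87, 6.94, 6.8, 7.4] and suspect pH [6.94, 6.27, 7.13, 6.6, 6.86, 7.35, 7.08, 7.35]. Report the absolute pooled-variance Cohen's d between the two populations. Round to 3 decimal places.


Pooled-variance Cohen's d for soil pH comparison:
Scene mean = 56.66 / 8 = 7.0825
Suspect mean = 55.58 / 8 = 6.9475
Scene sample variance s_s^2 = 0.110421
Suspect sample variance s_c^2 = 0.137479
Pooled variance = ((n_s-1)*s_s^2 + (n_c-1)*s_c^2) / (n_s + n_c - 2) = 0.12395
Pooled SD = sqrt(0.12395) = 0.352065
Mean difference = 0.135
|d| = |0.135| / 0.352065 = 0.383

0.383


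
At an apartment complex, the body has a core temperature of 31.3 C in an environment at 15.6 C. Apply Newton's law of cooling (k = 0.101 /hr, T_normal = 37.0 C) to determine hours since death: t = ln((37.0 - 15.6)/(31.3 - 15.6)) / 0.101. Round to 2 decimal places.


Using Newton's law of cooling:
t = ln((T_normal - T_ambient) / (T_body - T_ambient)) / k
T_normal - T_ambient = 21.4
T_body - T_ambient = 15.7
Ratio = 1.363057
ln(ratio) = 0.30973
t = 0.30973 / 0.101 = 3.07 hours

3.07


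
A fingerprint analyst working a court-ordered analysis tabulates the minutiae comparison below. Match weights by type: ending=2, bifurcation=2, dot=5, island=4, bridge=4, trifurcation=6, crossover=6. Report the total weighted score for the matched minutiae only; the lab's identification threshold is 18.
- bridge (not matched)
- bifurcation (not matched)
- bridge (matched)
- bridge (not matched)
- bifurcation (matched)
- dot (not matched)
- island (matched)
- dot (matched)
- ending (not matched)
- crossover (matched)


Weighted minutiae match score:
  bridge: not matched, +0
  bifurcation: not matched, +0
  bridge: matched, +4 (running total 4)
  bridge: not matched, +0
  bifurcation: matched, +2 (running total 6)
  dot: not matched, +0
  island: matched, +4 (running total 10)
  dot: matched, +5 (running total 15)
  ending: not matched, +0
  crossover: matched, +6 (running total 21)
Total score = 21
Threshold = 18; verdict = identification

21


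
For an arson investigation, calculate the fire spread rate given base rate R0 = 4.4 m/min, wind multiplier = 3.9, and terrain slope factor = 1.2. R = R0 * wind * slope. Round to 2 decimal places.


Fire spread rate calculation:
R = R0 * wind_factor * slope_factor
= 4.4 * 3.9 * 1.2
= 17.16 * 1.2
= 20.59 m/min

20.59


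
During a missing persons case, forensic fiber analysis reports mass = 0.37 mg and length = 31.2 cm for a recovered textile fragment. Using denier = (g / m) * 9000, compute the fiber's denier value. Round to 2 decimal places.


Denier calculation:
Mass in grams = 0.37 mg / 1000 = 0.00037 g
Length in meters = 31.2 cm / 100 = 0.312 m
Linear density = mass / length = 0.00037 / 0.312 = 0.0011859 g/m
Denier = (g/m) * 9000 = 0.0011859 * 9000 = 10.67

10.67


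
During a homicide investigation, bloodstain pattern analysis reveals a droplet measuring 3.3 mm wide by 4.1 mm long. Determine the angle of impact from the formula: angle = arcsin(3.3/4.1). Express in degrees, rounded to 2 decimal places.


Blood spatter impact angle calculation:
width / length = 3.3 / 4.1 = 0.804878
angle = arcsin(0.804878)
angle = 53.60 degrees

53.60


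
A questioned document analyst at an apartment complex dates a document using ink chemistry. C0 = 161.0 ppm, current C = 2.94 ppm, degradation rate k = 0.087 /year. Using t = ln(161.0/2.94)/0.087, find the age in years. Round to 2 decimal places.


Document age estimation:
C0/C = 161.0 / 2.94 = 54.761905
ln(C0/C) = 4.002995
t = 4.002995 / 0.087 = 46.01 years

46.01


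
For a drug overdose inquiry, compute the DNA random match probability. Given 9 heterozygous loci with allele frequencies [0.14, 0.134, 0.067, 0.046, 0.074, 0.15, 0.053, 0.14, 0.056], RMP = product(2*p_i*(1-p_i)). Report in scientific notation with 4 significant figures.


Computing RMP for 9 loci:
Locus 1: 2 * 0.14 * 0.86 = 0.2408
Locus 2: 2 * 0.134 * 0.866 = 0.232088
Locus 3: 2 * 0.067 * 0.933 = 0.125022
Locus 4: 2 * 0.046 * 0.954 = 0.087768
Locus 5: 2 * 0.074 * 0.926 = 0.137048
Locus 6: 2 * 0.15 * 0.85 = 0.255
Locus 7: 2 * 0.053 * 0.947 = 0.100382
Locus 8: 2 * 0.14 * 0.86 = 0.2408
Locus 9: 2 * 0.056 * 0.944 = 0.105728
RMP = 5.477e-08

5.477e-08


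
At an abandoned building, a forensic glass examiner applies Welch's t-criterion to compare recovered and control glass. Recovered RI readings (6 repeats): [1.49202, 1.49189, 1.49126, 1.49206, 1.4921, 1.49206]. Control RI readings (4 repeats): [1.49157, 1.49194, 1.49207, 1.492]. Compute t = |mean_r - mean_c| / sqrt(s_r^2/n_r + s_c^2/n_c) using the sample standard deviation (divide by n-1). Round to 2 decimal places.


Welch's t-criterion for glass RI comparison:
Recovered mean = sum / n_r = 8.95139 / 6 = 1.4918983
Control mean = sum / n_c = 5.96758 / 4 = 1.491895
Recovered sample variance s_r^2 = 1.03057e-07
Control sample variance s_c^2 = 4.97667e-08
Welch SE (unpooled) = sqrt(s_r^2/n_r + s_c^2/n_c) = sqrt(1.71761e-08 + 1.24417e-08) = sqrt(2.96178e-08) = 0.000172098
|mean_r - mean_c| = 3.33333e-06
t = 3.33333e-06 / 0.000172098 = 0.02

0.02


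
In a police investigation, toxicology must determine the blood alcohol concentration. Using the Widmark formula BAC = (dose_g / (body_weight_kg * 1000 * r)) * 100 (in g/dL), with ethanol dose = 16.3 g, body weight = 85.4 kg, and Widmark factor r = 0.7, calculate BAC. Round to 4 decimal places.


Applying the Widmark formula:
BAC = (dose_g / (body_wt * 1000 * r)) * 100
Denominator = 85.4 * 1000 * 0.7 = 59780
BAC = (16.3 / 59780) * 100
BAC = 0.0273 g/dL

0.0273


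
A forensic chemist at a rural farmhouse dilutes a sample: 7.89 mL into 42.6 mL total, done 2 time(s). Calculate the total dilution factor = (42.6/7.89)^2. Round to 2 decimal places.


Dilution factor calculation:
Single dilution = V_total / V_sample = 42.6 / 7.89 ≈ 5.39924
Number of dilutions = 2
Total DF = (42.6 / 7.89)^2 (full precision, rounded at the end) = 29.15

29.15


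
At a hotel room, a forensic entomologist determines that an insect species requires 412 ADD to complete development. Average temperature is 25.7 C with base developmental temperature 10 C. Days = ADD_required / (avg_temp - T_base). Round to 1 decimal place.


Insect development time:
Effective temperature = avg_temp - T_base = 25.7 - 10 = 15.7 C
Days = ADD / effective_temp = 412 / 15.7 = 26.2 days

26.2


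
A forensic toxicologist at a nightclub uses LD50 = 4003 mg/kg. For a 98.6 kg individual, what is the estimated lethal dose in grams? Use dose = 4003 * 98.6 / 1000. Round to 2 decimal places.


Lethal dose calculation:
Lethal dose = LD50 * body_weight / 1000
= 4003 * 98.6 / 1000
= 394695.8 / 1000
= 394.70 g

394.70


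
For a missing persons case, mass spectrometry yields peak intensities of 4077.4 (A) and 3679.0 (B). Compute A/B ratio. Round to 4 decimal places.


Spectral peak ratio:
Peak A = 4077.4 counts
Peak B = 3679.0 counts
Ratio = 4077.4 / 3679.0 = 1.1083

1.1083


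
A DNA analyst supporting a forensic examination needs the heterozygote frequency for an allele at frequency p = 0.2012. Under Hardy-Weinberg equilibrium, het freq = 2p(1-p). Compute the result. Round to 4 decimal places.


Hardy-Weinberg heterozygote frequency:
q = 1 - p = 1 - 0.2012 = 0.7988
2pq = 2 * 0.2012 * 0.7988 = 0.3214

0.3214


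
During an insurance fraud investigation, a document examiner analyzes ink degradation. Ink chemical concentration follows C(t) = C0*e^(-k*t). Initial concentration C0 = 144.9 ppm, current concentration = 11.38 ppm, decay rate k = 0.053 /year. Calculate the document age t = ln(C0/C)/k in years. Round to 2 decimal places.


Document age estimation:
C0/C = 144.9 / 11.38 = 12.732865
ln(C0/C) = 2.544186
t = 2.544186 / 0.053 = 48.00 years

48.00


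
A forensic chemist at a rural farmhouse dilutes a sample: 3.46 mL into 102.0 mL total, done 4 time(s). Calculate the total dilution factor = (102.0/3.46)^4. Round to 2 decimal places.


Dilution factor calculation:
Single dilution = V_total / V_sample = 102.0 / 3.46 ≈ 29.479769
Number of dilutions = 4
Total DF = (102.0 / 3.46)^4 (full precision, rounded at the end) = 755259.67

755259.67


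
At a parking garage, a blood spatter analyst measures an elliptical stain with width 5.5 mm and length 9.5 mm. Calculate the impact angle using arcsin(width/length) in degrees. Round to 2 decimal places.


Blood spatter impact angle calculation:
width / length = 5.5 / 9.5 = 0.578947
angle = arcsin(0.578947)
angle = 35.38 degrees

35.38


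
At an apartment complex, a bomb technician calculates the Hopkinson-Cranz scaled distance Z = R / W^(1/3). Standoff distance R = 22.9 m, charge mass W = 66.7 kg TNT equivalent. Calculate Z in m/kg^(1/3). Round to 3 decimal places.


Scaled distance calculation:
W^(1/3) = 66.7^(1/3) = 4.055477
Z = R / W^(1/3) = 22.9 / 4.055477
Z = 5.647 m/kg^(1/3)

5.647


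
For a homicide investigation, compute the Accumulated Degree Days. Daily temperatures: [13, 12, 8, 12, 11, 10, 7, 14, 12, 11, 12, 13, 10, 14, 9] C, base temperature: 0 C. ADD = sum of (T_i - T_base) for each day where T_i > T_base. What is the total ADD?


Computing ADD day by day:
Day 1: max(0, 13 - 0) = 13
Day 2: max(0, 12 - 0) = 12
Day 3: max(0, 8 - 0) = 8
Day 4: max(0, 12 - 0) = 12
Day 5: max(0, 11 - 0) = 11
Day 6: max(0, 10 - 0) = 10
Day 7: max(0, 7 - 0) = 7
Day 8: max(0, 14 - 0) = 14
Day 9: max(0, 12 - 0) = 12
Day 10: max(0, 11 - 0) = 11
Day 11: max(0, 12 - 0) = 12
Day 12: max(0, 13 - 0) = 13
Day 13: max(0, 10 - 0) = 10
Day 14: max(0, 14 - 0) = 14
Day 15: max(0, 9 - 0) = 9
Total ADD = 168

168


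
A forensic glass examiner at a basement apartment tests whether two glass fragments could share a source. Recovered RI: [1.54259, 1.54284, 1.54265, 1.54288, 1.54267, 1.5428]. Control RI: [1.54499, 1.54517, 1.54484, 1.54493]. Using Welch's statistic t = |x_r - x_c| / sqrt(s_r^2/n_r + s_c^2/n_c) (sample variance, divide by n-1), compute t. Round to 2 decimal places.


Welch's t-criterion for glass RI comparison:
Recovered mean = sum / n_r = 9.25643 / 6 = 1.5427383
Control mean = sum / n_c = 6.17993 / 4 = 1.5449825
Recovered sample variance s_r^2 = 1.37367e-08
Control sample variance s_c^2 = 1.9425e-08
Welch SE (unpooled) = sqrt(s_r^2/n_r + s_c^2/n_c) = sqrt(2.28944e-09 + 4.85625e-09) = sqrt(7.14569e-09) = 8.45322e-05
|mean_r - mean_c| = 0.00224417
t = 0.00224417 / 8.45322e-05 = 26.55

26.55


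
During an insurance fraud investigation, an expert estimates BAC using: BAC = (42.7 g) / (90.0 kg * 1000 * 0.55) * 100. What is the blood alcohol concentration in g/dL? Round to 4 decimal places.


Applying the Widmark formula:
BAC = (dose_g / (body_wt * 1000 * r)) * 100
Denominator = 90.0 * 1000 * 0.55 = 49500
BAC = (42.7 / 49500) * 100
BAC = 0.0863 g/dL

0.0863


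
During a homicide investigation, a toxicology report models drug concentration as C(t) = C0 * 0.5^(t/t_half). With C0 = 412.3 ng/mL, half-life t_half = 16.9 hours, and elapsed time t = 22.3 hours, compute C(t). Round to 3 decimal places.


Drug concentration decay:
Number of half-lives = t / t_half = 22.3 / 16.9 = 1.319527
Decay factor = 0.5^1.319527 = 0.40066628
C(t) = 412.3 * 0.40066628 = 165.195 ng/mL

165.195


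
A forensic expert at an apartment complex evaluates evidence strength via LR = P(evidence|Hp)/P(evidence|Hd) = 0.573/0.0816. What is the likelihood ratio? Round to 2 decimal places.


Likelihood ratio calculation:
LR = P(E|Hp) / P(E|Hd)
LR = 0.573 / 0.0816
LR = 7.02

7.02


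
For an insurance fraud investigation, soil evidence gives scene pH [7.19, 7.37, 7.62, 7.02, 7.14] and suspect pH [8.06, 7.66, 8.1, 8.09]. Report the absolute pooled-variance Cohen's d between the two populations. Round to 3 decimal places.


Pooled-variance Cohen's d for soil pH comparison:
Scene mean = 36.34 / 5 = 7.268
Suspect mean = 31.91 / 4 = 7.9775
Scene sample variance s_s^2 = 0.05457
Suspect sample variance s_c^2 = 0.045092
Pooled variance = ((n_s-1)*s_s^2 + (n_c-1)*s_c^2) / (n_s + n_c - 2) = 0.050508
Pooled SD = sqrt(0.050508) = 0.22474
Mean difference = -0.7095
|d| = |-0.7095| / 0.22474 = 3.157

3.157


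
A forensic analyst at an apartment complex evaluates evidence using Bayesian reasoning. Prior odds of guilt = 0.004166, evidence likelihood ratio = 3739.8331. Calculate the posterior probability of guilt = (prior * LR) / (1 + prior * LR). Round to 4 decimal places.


Bayesian evidence evaluation:
Posterior odds = prior_odds * LR = 0.004166 * 3739.8331 = 15.58014
Posterior probability = posterior_odds / (1 + posterior_odds)
= 15.58014 / (1 + 15.58014)
= 15.58014 / 16.58014
= 0.9397

0.9397


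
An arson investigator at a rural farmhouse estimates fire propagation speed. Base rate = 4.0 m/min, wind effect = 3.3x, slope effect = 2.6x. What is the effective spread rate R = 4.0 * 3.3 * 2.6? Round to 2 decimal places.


Fire spread rate calculation:
R = R0 * wind_factor * slope_factor
= 4.0 * 3.3 * 2.6
= 13.2 * 2.6
= 34.32 m/min

34.32


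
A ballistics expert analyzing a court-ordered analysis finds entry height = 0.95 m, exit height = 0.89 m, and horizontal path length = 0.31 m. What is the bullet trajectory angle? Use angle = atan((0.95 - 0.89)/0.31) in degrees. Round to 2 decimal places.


Bullet trajectory angle:
Height difference = 0.95 - 0.89 = 0.06 m
angle = atan(0.06 / 0.31)
angle = atan(0.193548)
angle = 10.95 degrees

10.95


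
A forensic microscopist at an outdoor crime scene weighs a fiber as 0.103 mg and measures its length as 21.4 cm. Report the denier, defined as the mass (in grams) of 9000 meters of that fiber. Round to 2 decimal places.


Denier calculation:
Mass in grams = 0.103 mg / 1000 = 0.000103 g
Length in meters = 21.4 cm / 100 = 0.214 m
Linear density = mass / length = 0.000103 / 0.214 = 0.00048131 g/m
Denier = (g/m) * 9000 = 0.00048131 * 9000 = 4.33

4.33


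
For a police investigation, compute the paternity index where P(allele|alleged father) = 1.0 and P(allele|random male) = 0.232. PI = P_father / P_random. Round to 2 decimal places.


Paternity Index calculation:
PI = P(allele|father) / P(allele|random)
PI = 1.0 / 0.232
PI = 4.31

4.31


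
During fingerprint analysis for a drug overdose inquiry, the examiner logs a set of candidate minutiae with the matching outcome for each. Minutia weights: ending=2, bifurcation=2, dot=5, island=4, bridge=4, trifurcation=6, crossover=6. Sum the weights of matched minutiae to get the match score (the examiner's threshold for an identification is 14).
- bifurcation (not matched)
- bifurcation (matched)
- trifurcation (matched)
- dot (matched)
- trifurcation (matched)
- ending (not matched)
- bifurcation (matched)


Weighted minutiae match score:
  bifurcation: not matched, +0
  bifurcation: matched, +2 (running total 2)
  trifurcation: matched, +6 (running total 8)
  dot: matched, +5 (running total 13)
  trifurcation: matched, +6 (running total 19)
  ending: not matched, +0
  bifurcation: matched, +2 (running total 21)
Total score = 21
Threshold = 14; verdict = identification

21


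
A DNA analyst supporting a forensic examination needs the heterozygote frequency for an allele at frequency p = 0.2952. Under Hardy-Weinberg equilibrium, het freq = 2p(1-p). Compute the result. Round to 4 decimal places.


Hardy-Weinberg heterozygote frequency:
q = 1 - p = 1 - 0.2952 = 0.7048
2pq = 2 * 0.2952 * 0.7048 = 0.4161

0.4161


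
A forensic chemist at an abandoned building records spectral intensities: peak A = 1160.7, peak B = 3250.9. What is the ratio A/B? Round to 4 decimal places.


Spectral peak ratio:
Peak A = 1160.7 counts
Peak B = 3250.9 counts
Ratio = 1160.7 / 3250.9 = 0.3570

0.3570


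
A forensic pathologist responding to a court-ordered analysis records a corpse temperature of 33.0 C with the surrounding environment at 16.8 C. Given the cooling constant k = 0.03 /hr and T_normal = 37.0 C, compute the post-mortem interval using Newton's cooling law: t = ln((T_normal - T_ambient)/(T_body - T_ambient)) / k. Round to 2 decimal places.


Using Newton's law of cooling:
t = ln((T_normal - T_ambient) / (T_body - T_ambient)) / k
T_normal - T_ambient = 20.2
T_body - T_ambient = 16.2
Ratio = 1.246914
ln(ratio) = 0.220672
t = 0.220672 / 0.03 = 7.36 hours

7.36


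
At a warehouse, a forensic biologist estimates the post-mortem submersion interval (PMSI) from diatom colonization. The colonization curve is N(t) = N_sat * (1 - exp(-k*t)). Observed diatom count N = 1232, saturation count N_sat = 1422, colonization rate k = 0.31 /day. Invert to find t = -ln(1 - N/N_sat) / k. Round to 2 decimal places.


PMSI from diatom colonization curve:
N / N_sat = 1232 / 1422 = 0.866385
1 - N/N_sat = 0.133615
ln(1 - N/N_sat) = -2.012793
t = -ln(1 - N/N_sat) / k = -(-2.012793) / 0.31 = 6.49 days

6.49


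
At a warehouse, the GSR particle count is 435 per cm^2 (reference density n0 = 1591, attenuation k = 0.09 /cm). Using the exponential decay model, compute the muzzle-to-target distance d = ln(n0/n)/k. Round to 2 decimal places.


GSR distance calculation:
n0/n = 1591 / 435 = 3.657471
ln(n0/n) = 1.296772
d = 1.296772 / 0.09 = 14.41 cm

14.41


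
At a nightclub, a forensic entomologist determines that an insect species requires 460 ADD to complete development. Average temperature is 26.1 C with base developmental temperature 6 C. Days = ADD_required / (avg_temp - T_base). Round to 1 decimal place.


Insect development time:
Effective temperature = avg_temp - T_base = 26.1 - 6 = 20.1 C
Days = ADD / effective_temp = 460 / 20.1 = 22.9 days

22.9


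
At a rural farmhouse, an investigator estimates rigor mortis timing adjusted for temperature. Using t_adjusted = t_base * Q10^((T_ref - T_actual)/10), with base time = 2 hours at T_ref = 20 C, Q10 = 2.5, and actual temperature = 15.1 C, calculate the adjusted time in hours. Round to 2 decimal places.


Rigor mortis time adjustment:
Exponent = (T_ref - T_actual) / 10 = (20 - 15.1) / 10 = 0.49
Q10 factor = 2.5^0.49 = 1.56672
t_adjusted = 2 * 1.56672 = 3.13 hours

3.13


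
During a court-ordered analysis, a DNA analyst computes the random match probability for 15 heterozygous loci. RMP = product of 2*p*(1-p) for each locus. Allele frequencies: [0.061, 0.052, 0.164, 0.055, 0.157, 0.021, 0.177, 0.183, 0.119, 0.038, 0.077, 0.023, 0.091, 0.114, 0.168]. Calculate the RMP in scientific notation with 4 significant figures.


Computing RMP for 15 loci:
Locus 1: 2 * 0.061 * 0.939 = 0.114558
Locus 2: 2 * 0.052 * 0.948 = 0.098592
Locus 3: 2 * 0.164 * 0.836 = 0.274208
Locus 4: 2 * 0.055 * 0.945 = 0.10395
Locus 5: 2 * 0.157 * 0.843 = 0.264702
Locus 6: 2 * 0.021 * 0.979 = 0.041118
Locus 7: 2 * 0.177 * 0.823 = 0.291342
Locus 8: 2 * 0.183 * 0.817 = 0.299022
Locus 9: 2 * 0.119 * 0.881 = 0.209678
Locus 10: 2 * 0.038 * 0.962 = 0.073112
Locus 11: 2 * 0.077 * 0.923 = 0.142142
Locus 12: 2 * 0.023 * 0.977 = 0.044942
Locus 13: 2 * 0.091 * 0.909 = 0.165438
Locus 14: 2 * 0.114 * 0.886 = 0.202008
Locus 15: 2 * 0.168 * 0.832 = 0.279552
RMP = 2.793e-13

2.793e-13


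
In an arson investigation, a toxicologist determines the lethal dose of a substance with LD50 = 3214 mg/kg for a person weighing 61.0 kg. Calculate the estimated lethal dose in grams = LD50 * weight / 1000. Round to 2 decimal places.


Lethal dose calculation:
Lethal dose = LD50 * body_weight / 1000
= 3214 * 61.0 / 1000
= 196054 / 1000
= 196.05 g

196.05


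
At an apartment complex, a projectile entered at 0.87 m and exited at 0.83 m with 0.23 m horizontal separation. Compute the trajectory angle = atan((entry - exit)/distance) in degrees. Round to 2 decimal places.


Bullet trajectory angle:
Height difference = 0.87 - 0.83 = 0.04 m
angle = atan(0.04 / 0.23)
angle = atan(0.173913)
angle = 9.87 degrees

9.87


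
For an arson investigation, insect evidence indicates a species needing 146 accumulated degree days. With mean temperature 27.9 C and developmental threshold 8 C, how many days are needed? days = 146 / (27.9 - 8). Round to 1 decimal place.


Insect development time:
Effective temperature = avg_temp - T_base = 27.9 - 8 = 19.9 C
Days = ADD / effective_temp = 146 / 19.9 = 7.3 days

7.3


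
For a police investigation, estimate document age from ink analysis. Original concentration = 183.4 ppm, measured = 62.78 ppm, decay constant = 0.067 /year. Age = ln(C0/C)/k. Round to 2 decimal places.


Document age estimation:
C0/C = 183.4 / 62.78 = 2.921313
ln(C0/C) = 1.072033
t = 1.072033 / 0.067 = 16.00 years

16.00


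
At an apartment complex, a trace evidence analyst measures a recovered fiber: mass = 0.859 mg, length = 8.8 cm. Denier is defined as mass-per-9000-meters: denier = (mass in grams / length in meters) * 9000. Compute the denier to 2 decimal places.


Denier calculation:
Mass in grams = 0.859 mg / 1000 = 0.000859 g
Length in meters = 8.8 cm / 100 = 0.088 m
Linear density = mass / length = 0.000859 / 0.088 = 0.00976136 g/m
Denier = (g/m) * 9000 = 0.00976136 * 9000 = 87.85

87.85


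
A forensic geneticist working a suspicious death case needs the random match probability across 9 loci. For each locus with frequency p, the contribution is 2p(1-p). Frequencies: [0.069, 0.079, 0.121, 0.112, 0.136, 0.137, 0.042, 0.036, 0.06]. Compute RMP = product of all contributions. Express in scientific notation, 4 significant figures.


Computing RMP for 9 loci:
Locus 1: 2 * 0.069 * 0.931 = 0.128478
Locus 2: 2 * 0.079 * 0.921 = 0.145518
Locus 3: 2 * 0.121 * 0.879 = 0.212718
Locus 4: 2 * 0.112 * 0.888 = 0.198912
Locus 5: 2 * 0.136 * 0.864 = 0.235008
Locus 6: 2 * 0.137 * 0.863 = 0.236462
Locus 7: 2 * 0.042 * 0.958 = 0.080472
Locus 8: 2 * 0.036 * 0.964 = 0.069408
Locus 9: 2 * 0.06 * 0.94 = 0.1128
RMP = 2.770e-08

2.770e-08


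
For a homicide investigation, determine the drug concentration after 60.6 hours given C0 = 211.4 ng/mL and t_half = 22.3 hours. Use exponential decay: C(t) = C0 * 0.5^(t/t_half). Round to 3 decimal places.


Drug concentration decay:
Number of half-lives = t / t_half = 60.6 / 22.3 = 2.717489
Decay factor = 0.5^2.717489 = 0.15203875
C(t) = 211.4 * 0.15203875 = 32.141 ng/mL

32.141


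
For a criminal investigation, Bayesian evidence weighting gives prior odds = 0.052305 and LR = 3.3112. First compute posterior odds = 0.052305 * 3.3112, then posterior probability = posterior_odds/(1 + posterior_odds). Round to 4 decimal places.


Bayesian evidence evaluation:
Posterior odds = prior_odds * LR = 0.052305 * 3.3112 = 0.1731923
Posterior probability = posterior_odds / (1 + posterior_odds)
= 0.1731923 / (1 + 0.1731923)
= 0.1731923 / 1.1731923
= 0.1476

0.1476


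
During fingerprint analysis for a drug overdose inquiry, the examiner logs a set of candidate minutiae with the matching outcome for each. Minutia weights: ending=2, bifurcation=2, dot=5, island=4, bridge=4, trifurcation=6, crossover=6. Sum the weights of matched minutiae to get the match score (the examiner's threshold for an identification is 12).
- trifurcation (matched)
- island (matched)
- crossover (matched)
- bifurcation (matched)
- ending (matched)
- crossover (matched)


Weighted minutiae match score:
  trifurcation: matched, +6 (running total 6)
  island: matched, +4 (running total 10)
  crossover: matched, +6 (running total 16)
  bifurcation: matched, +2 (running total 18)
  ending: matched, +2 (running total 20)
  crossover: matched, +6 (running total 26)
Total score = 26
Threshold = 12; verdict = identification

26


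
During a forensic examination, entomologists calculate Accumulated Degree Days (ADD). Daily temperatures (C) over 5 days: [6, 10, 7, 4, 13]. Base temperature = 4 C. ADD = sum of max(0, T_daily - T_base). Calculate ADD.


Computing ADD day by day:
Day 1: max(0, 6 - 4) = 2
Day 2: max(0, 10 - 4) = 6
Day 3: max(0, 7 - 4) = 3
Day 4: max(0, 4 - 4) = 0
Day 5: max(0, 13 - 4) = 9
Total ADD = 20

20


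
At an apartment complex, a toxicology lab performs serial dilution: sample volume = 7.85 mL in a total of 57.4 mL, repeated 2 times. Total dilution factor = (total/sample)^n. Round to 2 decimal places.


Dilution factor calculation:
Single dilution = V_total / V_sample = 57.4 / 7.85 ≈ 7.312102
Number of dilutions = 2
Total DF = (57.4 / 7.85)^2 (full precision, rounded at the end) = 53.47

53.47


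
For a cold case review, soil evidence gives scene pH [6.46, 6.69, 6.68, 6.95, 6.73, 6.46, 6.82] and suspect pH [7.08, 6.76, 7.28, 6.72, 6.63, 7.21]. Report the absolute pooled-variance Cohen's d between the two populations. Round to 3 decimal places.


Pooled-variance Cohen's d for soil pH comparison:
Scene mean = 46.79 / 7 = 6.684286
Suspect mean = 41.68 / 6 = 6.946667
Scene sample variance s_s^2 = 0.031962
Suspect sample variance s_c^2 = 0.076947
Pooled variance = ((n_s-1)*s_s^2 + (n_c-1)*s_c^2) / (n_s + n_c - 2) = 0.05241
Pooled SD = sqrt(0.05241) = 0.228932
Mean difference = -0.262381
|d| = |-0.262381| / 0.228932 = 1.146

1.146


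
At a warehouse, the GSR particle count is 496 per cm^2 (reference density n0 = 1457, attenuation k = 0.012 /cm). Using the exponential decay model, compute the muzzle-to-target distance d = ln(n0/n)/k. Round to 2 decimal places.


GSR distance calculation:
n0/n = 1457 / 496 = 2.9375
ln(n0/n) = 1.077559
d = 1.077559 / 0.012 = 89.80 cm

89.80


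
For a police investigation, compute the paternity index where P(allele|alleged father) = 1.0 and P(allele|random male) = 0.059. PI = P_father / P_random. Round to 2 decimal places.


Paternity Index calculation:
PI = P(allele|father) / P(allele|random)
PI = 1.0 / 0.059
PI = 16.95

16.95


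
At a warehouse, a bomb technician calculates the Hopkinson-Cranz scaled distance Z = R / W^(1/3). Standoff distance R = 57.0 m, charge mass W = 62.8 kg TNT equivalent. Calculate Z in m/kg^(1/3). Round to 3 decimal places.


Scaled distance calculation:
W^(1/3) = 62.8^(1/3) = 3.974842
Z = R / W^(1/3) = 57.0 / 3.974842
Z = 14.340 m/kg^(1/3)

14.340


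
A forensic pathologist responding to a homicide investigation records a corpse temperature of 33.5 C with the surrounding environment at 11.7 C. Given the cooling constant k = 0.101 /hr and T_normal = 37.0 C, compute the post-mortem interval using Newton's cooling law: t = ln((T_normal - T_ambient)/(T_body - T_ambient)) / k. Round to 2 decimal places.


Using Newton's law of cooling:
t = ln((T_normal - T_ambient) / (T_body - T_ambient)) / k
T_normal - T_ambient = 25.3
T_body - T_ambient = 21.8
Ratio = 1.16055
ln(ratio) = 0.148894
t = 0.148894 / 0.101 = 1.47 hours

1.47


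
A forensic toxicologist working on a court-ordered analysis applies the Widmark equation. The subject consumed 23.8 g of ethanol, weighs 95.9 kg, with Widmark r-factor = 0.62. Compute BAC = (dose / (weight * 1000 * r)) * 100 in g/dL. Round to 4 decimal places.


Applying the Widmark formula:
BAC = (dose_g / (body_wt * 1000 * r)) * 100
Denominator = 95.9 * 1000 * 0.62 = 59458
BAC = (23.8 / 59458) * 100
BAC = 0.0400 g/dL

0.0400


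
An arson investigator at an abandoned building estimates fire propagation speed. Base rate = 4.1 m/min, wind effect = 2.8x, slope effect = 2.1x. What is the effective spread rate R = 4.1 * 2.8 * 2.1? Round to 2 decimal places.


Fire spread rate calculation:
R = R0 * wind_factor * slope_factor
= 4.1 * 2.8 * 2.1
= 11.48 * 2.1
= 24.11 m/min

24.11


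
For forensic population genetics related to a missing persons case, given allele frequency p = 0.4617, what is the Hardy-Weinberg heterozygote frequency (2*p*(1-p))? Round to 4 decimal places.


Hardy-Weinberg heterozygote frequency:
q = 1 - p = 1 - 0.4617 = 0.5383
2pq = 2 * 0.4617 * 0.5383 = 0.4971

0.4971


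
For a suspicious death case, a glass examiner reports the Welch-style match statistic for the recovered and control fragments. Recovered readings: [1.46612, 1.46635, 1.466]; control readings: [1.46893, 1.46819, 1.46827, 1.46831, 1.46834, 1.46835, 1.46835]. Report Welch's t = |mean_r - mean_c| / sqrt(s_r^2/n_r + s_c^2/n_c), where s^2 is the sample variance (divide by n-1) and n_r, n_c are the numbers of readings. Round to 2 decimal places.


Welch's t-criterion for glass RI comparison:
Recovered mean = sum / n_r = 4.39847 / 3 = 1.4661567
Control mean = sum / n_c = 10.27874 / 7 = 1.4683914
Recovered sample variance s_r^2 = 3.16333e-08
Control sample variance s_c^2 = 5.9681e-08
Welch SE (unpooled) = sqrt(s_r^2/n_r + s_c^2/n_c) = sqrt(1.05444e-08 + 8.52585e-09) = sqrt(1.90702e-08) = 0.000138095
|mean_r - mean_c| = 0.00223476
t = 0.00223476 / 0.000138095 = 16.18

16.18


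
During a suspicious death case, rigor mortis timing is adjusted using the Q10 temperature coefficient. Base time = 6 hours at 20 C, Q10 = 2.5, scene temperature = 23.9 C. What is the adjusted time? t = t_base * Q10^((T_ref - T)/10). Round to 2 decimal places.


Rigor mortis time adjustment:
Exponent = (T_ref - T_actual) / 10 = (20 - 23.9) / 10 = -0.39
Q10 factor = 2.5^-0.39 = 0.69953
t_adjusted = 6 * 0.69953 = 4.20 hours

4.20


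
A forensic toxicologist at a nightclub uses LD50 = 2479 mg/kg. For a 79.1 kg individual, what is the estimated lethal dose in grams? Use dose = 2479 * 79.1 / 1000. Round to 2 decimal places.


Lethal dose calculation:
Lethal dose = LD50 * body_weight / 1000
= 2479 * 79.1 / 1000
= 196088.9 / 1000
= 196.09 g

196.09


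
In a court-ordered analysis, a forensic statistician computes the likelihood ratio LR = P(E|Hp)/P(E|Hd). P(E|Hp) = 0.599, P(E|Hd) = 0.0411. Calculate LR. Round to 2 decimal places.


Likelihood ratio calculation:
LR = P(E|Hp) / P(E|Hd)
LR = 0.599 / 0.0411
LR = 14.57

14.57


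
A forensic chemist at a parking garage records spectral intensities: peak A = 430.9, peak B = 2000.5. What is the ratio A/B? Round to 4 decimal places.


Spectral peak ratio:
Peak A = 430.9 counts
Peak B = 2000.5 counts
Ratio = 430.9 / 2000.5 = 0.2154

0.2154


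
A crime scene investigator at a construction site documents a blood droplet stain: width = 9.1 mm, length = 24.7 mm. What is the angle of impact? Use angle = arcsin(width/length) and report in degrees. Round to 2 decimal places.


Blood spatter impact angle calculation:
width / length = 9.1 / 24.7 = 0.368421
angle = arcsin(0.368421)
angle = 21.62 degrees

21.62


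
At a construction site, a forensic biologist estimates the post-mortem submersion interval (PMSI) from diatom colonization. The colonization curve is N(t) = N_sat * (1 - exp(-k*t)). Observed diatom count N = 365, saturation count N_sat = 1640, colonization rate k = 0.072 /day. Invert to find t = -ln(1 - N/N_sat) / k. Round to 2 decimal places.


PMSI from diatom colonization curve:
N / N_sat = 365 / 1640 = 0.222561
1 - N/N_sat = 0.777439
ln(1 - N/N_sat) = -0.25175
t = -ln(1 - N/N_sat) / k = -(-0.25175) / 0.072 = 3.50 days

3.50


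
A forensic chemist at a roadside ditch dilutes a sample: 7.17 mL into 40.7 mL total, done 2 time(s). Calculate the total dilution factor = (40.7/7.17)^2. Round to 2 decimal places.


Dilution factor calculation:
Single dilution = V_total / V_sample = 40.7 / 7.17 ≈ 5.67643
Number of dilutions = 2
Total DF = (40.7 / 7.17)^2 (full precision, rounded at the end) = 32.22

32.22


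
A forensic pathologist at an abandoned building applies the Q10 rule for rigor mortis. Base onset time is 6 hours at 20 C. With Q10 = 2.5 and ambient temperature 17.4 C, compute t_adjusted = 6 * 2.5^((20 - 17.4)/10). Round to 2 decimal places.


Rigor mortis time adjustment:
Exponent = (T_ref - T_actual) / 10 = (20 - 17.4) / 10 = 0.26
Q10 factor = 2.5^0.26 = 1.26901
t_adjusted = 6 * 1.26901 = 7.61 hours

7.61


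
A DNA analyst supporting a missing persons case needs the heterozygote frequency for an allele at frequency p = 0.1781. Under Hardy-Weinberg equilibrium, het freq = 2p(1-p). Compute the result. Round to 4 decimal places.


Hardy-Weinberg heterozygote frequency:
q = 1 - p = 1 - 0.1781 = 0.8219
2pq = 2 * 0.1781 * 0.8219 = 0.2928

0.2928


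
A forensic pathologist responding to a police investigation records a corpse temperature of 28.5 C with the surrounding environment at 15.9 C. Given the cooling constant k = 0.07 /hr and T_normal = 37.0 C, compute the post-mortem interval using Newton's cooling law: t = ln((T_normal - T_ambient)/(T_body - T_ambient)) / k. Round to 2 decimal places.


Using Newton's law of cooling:
t = ln((T_normal - T_ambient) / (T_body - T_ambient)) / k
T_normal - T_ambient = 21.1
T_body - T_ambient = 12.6
Ratio = 1.674603
ln(ratio) = 0.515576
t = 0.515576 / 0.07 = 7.37 hours

7.37


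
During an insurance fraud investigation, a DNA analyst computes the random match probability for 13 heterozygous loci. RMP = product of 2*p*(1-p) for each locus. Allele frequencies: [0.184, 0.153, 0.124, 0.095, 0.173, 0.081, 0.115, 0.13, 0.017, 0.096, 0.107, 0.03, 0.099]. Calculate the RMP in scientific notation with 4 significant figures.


Computing RMP for 13 loci:
Locus 1: 2 * 0.184 * 0.816 = 0.300288
Locus 2: 2 * 0.153 * 0.847 = 0.259182
Locus 3: 2 * 0.124 * 0.876 = 0.217248
Locus 4: 2 * 0.095 * 0.905 = 0.17195
Locus 5: 2 * 0.173 * 0.827 = 0.286142
Locus 6: 2 * 0.081 * 0.919 = 0.148878
Locus 7: 2 * 0.115 * 0.885 = 0.20355
Locus 8: 2 * 0.13 * 0.87 = 0.2262
Locus 9: 2 * 0.017 * 0.983 = 0.033422
Locus 10: 2 * 0.096 * 0.904 = 0.173568
Locus 11: 2 * 0.107 * 0.893 = 0.191102
Locus 12: 2 * 0.03 * 0.97 = 0.0582
Locus 13: 2 * 0.099 * 0.901 = 0.178398
RMP = 6.564e-11

6.564e-11


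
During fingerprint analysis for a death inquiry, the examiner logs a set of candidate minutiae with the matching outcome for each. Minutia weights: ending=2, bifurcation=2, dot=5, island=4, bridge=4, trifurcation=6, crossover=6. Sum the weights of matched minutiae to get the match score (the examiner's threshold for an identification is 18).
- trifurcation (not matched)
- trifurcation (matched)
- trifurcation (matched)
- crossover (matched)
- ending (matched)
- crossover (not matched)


Weighted minutiae match score:
  trifurcation: not matched, +0
  trifurcation: matched, +6 (running total 6)
  trifurcation: matched, +6 (running total 12)
  crossover: matched, +6 (running total 18)
  ending: matched, +2 (running total 20)
  crossover: not matched, +0
Total score = 20
Threshold = 18; verdict = identification

20


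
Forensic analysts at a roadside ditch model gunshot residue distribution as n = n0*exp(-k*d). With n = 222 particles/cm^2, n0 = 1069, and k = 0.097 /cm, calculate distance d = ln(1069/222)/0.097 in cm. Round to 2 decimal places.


GSR distance calculation:
n0/n = 1069 / 222 = 4.815315
ln(n0/n) = 1.571801
d = 1.571801 / 0.097 = 16.20 cm

16.20


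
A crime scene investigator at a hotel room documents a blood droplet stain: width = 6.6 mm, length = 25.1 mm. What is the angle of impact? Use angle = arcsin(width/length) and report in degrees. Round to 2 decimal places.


Blood spatter impact angle calculation:
width / length = 6.6 / 25.1 = 0.262948
angle = arcsin(0.262948)
angle = 15.25 degrees

15.25


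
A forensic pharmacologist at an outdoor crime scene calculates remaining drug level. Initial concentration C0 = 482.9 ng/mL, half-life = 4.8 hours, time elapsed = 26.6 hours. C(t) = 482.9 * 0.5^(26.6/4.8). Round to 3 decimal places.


Drug concentration decay:
Number of half-lives = t / t_half = 26.6 / 4.8 = 5.541667
Decay factor = 0.5^5.541667 = 0.02146802
C(t) = 482.9 * 0.02146802 = 10.367 ng/mL

10.367


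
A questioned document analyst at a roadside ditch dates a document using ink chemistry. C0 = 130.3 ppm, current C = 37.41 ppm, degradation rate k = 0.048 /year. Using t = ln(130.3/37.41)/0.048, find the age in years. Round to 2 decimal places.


Document age estimation:
C0/C = 130.3 / 37.41 = 3.483026
ln(C0/C) = 1.247901
t = 1.247901 / 0.048 = 26.00 years

26.00


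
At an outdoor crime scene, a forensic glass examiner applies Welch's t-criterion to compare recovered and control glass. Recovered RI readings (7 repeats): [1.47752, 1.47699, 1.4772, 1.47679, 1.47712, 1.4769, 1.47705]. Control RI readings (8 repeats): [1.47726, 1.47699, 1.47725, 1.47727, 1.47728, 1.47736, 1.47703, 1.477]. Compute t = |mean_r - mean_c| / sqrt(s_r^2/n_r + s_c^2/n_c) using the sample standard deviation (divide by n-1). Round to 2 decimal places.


Welch's t-criterion for glass RI comparison:
Recovered mean = sum / n_r = 10.33957 / 7 = 1.4770814
Control mean = sum / n_c = 11.81744 / 8 = 1.47718
Recovered sample variance s_r^2 = 5.58476e-08
Control sample variance s_c^2 = 2.18286e-08
Welch SE (unpooled) = sqrt(s_r^2/n_r + s_c^2/n_c) = sqrt(7.97823e-09 + 2.72857e-09) = sqrt(1.07068e-08) = 0.000103474
|mean_r - mean_c| = 9.85714e-05
t = 9.85714e-05 / 0.000103474 = 0.95

0.95


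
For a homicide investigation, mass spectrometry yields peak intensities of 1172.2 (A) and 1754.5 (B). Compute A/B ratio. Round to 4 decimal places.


Spectral peak ratio:
Peak A = 1172.2 counts
Peak B = 1754.5 counts
Ratio = 1172.2 / 1754.5 = 0.6681

0.6681


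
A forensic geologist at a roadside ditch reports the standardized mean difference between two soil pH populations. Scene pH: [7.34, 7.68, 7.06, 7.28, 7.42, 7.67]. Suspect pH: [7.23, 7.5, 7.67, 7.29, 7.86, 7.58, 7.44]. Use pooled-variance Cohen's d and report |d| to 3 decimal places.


Pooled-variance Cohen's d for soil pH comparison:
Scene mean = 44.45 / 6 = 7.408333
Suspect mean = 52.57 / 7 = 7.51
Scene sample variance s_s^2 = 0.056977
Suspect sample variance s_c^2 = 0.047467
Pooled variance = ((n_s-1)*s_s^2 + (n_c-1)*s_c^2) / (n_s + n_c - 2) = 0.051789
Pooled SD = sqrt(0.051789) = 0.227572
Mean difference = -0.101667
|d| = |-0.101667| / 0.227572 = 0.447

0.447


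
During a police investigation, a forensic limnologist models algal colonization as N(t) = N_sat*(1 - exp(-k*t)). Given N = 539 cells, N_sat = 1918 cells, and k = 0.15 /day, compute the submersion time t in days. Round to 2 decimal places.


PMSI from diatom colonization curve:
N / N_sat = 539 / 1918 = 0.281022
1 - N/N_sat = 0.718978
ln(1 - N/N_sat) = -0.329925
t = -ln(1 - N/N_sat) / k = -(-0.329925) / 0.15 = 2.20 days

2.20


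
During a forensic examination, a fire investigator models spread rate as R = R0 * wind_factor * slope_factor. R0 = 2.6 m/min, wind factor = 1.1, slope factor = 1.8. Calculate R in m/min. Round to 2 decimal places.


Fire spread rate calculation:
R = R0 * wind_factor * slope_factor
= 2.6 * 1.1 * 1.8
= 2.86 * 1.8
= 5.15 m/min

5.15


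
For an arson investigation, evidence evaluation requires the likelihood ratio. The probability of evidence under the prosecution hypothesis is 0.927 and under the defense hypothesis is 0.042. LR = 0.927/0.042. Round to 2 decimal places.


Likelihood ratio calculation:
LR = P(E|Hp) / P(E|Hd)
LR = 0.927 / 0.042
LR = 22.07

22.07


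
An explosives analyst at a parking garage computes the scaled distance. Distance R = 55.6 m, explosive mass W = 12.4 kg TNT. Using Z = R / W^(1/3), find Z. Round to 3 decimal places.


Scaled distance calculation:
W^(1/3) = 12.4^(1/3) = 2.314589
Z = R / W^(1/3) = 55.6 / 2.314589
Z = 24.022 m/kg^(1/3)

24.022


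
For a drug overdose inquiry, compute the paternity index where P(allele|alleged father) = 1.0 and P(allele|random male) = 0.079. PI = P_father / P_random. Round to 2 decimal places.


Paternity Index calculation:
PI = P(allele|father) / P(allele|random)
PI = 1.0 / 0.079
PI = 12.66

12.66


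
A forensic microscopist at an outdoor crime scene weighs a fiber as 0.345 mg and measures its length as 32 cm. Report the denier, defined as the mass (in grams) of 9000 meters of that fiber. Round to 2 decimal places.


Denier calculation:
Mass in grams = 0.345 mg / 1000 = 0.000345 g
Length in meters = 32 cm / 100 = 0.32 m
Linear density = mass / length = 0.000345 / 0.32 = 0.00107812 g/m
Denier = (g/m) * 9000 = 0.00107812 * 9000 = 9.70

9.70


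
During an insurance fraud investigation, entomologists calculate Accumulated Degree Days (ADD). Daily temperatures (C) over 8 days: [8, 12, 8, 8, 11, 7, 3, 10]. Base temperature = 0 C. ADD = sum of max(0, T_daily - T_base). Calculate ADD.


Computing ADD day by day:
Day 1: max(0, 8 - 0) = 8
Day 2: max(0, 12 - 0) = 12
Day 3: max(0, 8 - 0) = 8
Day 4: max(0, 8 - 0) = 8
Day 5: max(0, 11 - 0) = 11
Day 6: max(0, 7 - 0) = 7
Day 7: max(0, 3 - 0) = 3
Day 8: max(0, 10 - 0) = 10
Total ADD = 67

67
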